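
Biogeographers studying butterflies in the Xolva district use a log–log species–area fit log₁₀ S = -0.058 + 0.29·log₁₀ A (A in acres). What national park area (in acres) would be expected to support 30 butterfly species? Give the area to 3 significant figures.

30 = 0.875 × A^0.29  ⇒  A^0.29 = 30/0.875 = 34.29
ln A = ln(34.29) / 0.29 = 3.5347 / 0.29 = 12.1888
A = e^12.1888 ≈ 196572 acres

197000 acres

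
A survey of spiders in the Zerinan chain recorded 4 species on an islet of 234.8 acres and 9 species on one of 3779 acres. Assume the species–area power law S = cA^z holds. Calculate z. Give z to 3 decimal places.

0.292

Taking logs: ln S = ln c + z ln A, so z = (ln S₂ − ln S₁)/(ln A₂ − ln A₁).
z = ln(9/4) / ln(3779/234.8) = ln(2.25) / ln(16.09) = 0.8109 / 2.7785 = 0.2919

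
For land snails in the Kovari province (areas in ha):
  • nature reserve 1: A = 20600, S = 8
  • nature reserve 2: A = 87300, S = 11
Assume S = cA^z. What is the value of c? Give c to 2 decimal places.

z = ln(S₂/S₁) / ln(A₂/A₁) = ln(11/8) / ln(87300/20600) = 0.3185 / 1.4441 = 0.2205
c = S₁ / A₁^z = 8 / 20600^0.2205 = 8 / 8.94 = 0.8949

0.89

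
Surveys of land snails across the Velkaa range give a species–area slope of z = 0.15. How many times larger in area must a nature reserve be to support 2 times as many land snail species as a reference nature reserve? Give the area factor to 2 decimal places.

(A₂/A₁)^0.15 = 2, so A₂/A₁ = 2^(1/0.15) = 2^6.667
ln(A₂/A₁) = ln 2 / 0.15 = 0.6931 / 0.15 = 4.6210
A₂/A₁ = e^4.6210 ≈ 101.6

101.59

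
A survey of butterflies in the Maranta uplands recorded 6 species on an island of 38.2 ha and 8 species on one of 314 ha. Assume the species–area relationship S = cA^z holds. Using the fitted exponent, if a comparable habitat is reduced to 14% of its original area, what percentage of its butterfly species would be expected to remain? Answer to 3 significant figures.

z = ln(8/6) / ln(314/38.2) = 0.2877 / 2.1066 = 0.1366
S_new/S_old = (A_new/A_old)^z = 0.14^0.1366 = exp(0.1366 × -1.9661) = 0.7645

76.5%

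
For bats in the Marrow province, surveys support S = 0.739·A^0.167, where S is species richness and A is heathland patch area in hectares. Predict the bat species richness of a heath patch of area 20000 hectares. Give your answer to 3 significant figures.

3.86

S = 0.739 × 20000^0.167 = 0.739 × 5.227 ≈ 3.863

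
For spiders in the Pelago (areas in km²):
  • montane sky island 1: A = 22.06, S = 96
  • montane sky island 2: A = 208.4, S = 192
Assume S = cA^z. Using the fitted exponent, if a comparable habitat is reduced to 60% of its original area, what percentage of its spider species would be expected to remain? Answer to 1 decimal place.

z = ln(192/96) / ln(208.4/22.06) = 0.6931 / 2.2457 = 0.3087
S_new/S_old = (A_new/A_old)^z = 0.6^0.3087 = exp(0.3087 × -0.5108) = 0.8541

85.4%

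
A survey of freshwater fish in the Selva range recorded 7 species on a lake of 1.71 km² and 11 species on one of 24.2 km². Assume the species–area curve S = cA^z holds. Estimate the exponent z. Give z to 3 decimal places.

Taking logs: ln S = ln c + z ln A, so z = (ln S₂ − ln S₁)/(ln A₂ − ln A₁).
z = ln(11/7) / ln(24.2/1.71) = ln(1.571) / ln(14.15) = 0.4520 / 2.6499 = 0.1706

0.171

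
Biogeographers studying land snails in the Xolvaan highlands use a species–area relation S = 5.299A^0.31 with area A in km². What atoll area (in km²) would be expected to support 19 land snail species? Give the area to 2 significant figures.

62 km²

19 = 5.299 × A^0.31  ⇒  A^0.31 = 19/5.299 = 3.586
ln A = ln(3.586) / 0.31 = 1.2769 / 0.31 = 4.1191
A = e^4.1191 ≈ 61.5 km²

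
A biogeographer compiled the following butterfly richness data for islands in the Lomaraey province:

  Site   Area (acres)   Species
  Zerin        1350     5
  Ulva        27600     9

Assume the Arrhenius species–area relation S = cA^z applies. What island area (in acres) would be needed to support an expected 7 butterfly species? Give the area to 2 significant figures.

z = ln(9/5) / ln(27600/1350) = 0.5878 / 3.0177 = 0.1948
c = 5 / 1350^0.1948 = 5 / 4.071 = 1.228
A = (7/1.228)^(1/0.1948) ⇒ ln A = ln(5.7)/0.1948 = 8.9353
A = e^8.9353 ≈ 7596 acres

7600 acres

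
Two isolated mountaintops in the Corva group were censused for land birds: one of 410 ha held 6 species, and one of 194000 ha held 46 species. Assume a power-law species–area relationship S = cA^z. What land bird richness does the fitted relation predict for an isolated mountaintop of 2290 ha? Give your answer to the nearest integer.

z = ln(46/6) / ln(194000/410) = 2.0369 / 6.1595 = 0.3307
c = 6 / 410^0.3307 = 6 / 7.312 = 0.8206
S₃ = 0.8206 × 2290^0.3307 = 0.8206 × 12.91 ≈ 10.6

11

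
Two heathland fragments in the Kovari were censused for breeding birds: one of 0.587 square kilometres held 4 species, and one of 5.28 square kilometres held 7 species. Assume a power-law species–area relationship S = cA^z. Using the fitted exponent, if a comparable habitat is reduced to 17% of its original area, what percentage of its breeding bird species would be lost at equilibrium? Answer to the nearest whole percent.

36%

z = ln(7/4) / ln(5.28/0.587) = 0.5596 / 2.1967 = 0.2548
S_new/S_old = (A_new/A_old)^z = 0.17^0.2548 = exp(0.2548 × -1.7720) = 0.6367
Fraction lost = 1 − 0.6367 = 0.3633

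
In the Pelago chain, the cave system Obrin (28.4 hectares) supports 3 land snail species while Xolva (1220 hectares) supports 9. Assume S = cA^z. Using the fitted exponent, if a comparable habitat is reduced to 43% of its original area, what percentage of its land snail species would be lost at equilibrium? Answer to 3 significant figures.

z = ln(9/3) / ln(1220/28.4) = 1.0986 / 3.7602 = 0.2922
S_new/S_old = (A_new/A_old)^z = 0.43^0.2922 = exp(0.2922 × -0.8440) = 0.7815
Fraction lost = 1 − 0.7815 = 0.2185

21.9%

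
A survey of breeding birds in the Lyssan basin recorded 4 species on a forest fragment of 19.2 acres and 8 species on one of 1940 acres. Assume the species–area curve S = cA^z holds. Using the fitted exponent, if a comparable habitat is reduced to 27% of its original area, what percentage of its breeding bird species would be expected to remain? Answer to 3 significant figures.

z = ln(8/4) / ln(1940/19.2) = 0.6931 / 4.6155 = 0.1502
S_new/S_old = (A_new/A_old)^z = 0.27^0.1502 = exp(0.1502 × -1.3093) = 0.8215

82.1%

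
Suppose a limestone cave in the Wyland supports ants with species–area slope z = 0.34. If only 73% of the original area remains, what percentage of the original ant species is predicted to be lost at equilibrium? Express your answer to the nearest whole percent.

S_new/S_old = (A_new/A_old)^z = 0.73^0.34
= exp(0.34 × ln 0.73) = exp(0.34 × -0.3147) = exp(-0.1070) ≈ 0.8985
Fraction lost = 1 − 0.8985 = 0.1015

10%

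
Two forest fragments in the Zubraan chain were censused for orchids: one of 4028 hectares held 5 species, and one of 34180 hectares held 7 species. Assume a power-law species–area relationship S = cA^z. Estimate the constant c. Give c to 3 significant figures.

1.35

z = ln(S₂/S₁) / ln(A₂/A₁) = ln(7/5) / ln(34180/4028) = 0.3365 / 2.1384 = 0.1573
c = S₁ / A₁^z = 5 / 4028^0.1573 = 5 / 3.692 = 1.354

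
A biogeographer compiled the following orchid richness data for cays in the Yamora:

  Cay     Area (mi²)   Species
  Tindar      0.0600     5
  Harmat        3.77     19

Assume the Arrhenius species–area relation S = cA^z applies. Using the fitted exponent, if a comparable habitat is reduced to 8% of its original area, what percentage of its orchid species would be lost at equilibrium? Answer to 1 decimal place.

z = ln(19/5) / ln(3.77/0.06) = 1.3350 / 4.1405 = 0.3224
S_new/S_old = (A_new/A_old)^z = 0.08^0.3224 = exp(0.3224 × -2.5257) = 0.4429
Fraction lost = 1 − 0.4429 = 0.5571

55.7%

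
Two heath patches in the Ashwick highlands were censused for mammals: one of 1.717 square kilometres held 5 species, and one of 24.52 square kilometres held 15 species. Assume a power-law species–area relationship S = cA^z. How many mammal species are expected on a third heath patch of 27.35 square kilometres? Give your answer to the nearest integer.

16

z = ln(15/5) / ln(24.52/1.717) = 1.0986 / 2.6589 = 0.4132
c = 5 / 1.717^0.4132 = 5 / 1.25 = 3.999
S₃ = 3.999 × 27.35^0.4132 = 3.999 × 3.924 ≈ 15.69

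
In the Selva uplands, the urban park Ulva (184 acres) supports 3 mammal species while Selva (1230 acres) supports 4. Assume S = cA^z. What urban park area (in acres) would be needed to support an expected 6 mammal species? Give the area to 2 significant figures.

z = ln(4/3) / ln(1230/184) = 0.2877 / 1.8998 = 0.1514
c = 3 / 184^0.1514 = 3 / 2.203 = 1.362
A = (6/1.362)^(1/0.1514) ⇒ ln A = ln(4.405)/0.1514 = 9.7924
A = e^9.7924 ≈ 17898 acres

18000 acres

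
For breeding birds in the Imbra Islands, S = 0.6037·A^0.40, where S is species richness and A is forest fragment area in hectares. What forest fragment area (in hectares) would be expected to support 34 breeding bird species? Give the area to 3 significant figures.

34 = 0.6037 × A^0.4  ⇒  A^0.4 = 34/0.6037 = 56.32
ln A = ln(56.32) / 0.4 = 4.0310 / 0.4 = 10.0776
A = e^10.0776 ≈ 23804 hectares

23800 hectares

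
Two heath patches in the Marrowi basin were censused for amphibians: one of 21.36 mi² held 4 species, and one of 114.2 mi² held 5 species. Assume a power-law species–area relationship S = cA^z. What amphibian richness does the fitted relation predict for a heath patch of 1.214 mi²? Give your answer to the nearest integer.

z = ln(5/4) / ln(114.2/21.36) = 0.2231 / 1.6764 = 0.1331
c = 4 / 21.36^0.1331 = 4 / 1.503 = 2.661
S₃ = 2.661 × 1.214^0.1331 = 2.661 × 1.026 ≈ 2.731

3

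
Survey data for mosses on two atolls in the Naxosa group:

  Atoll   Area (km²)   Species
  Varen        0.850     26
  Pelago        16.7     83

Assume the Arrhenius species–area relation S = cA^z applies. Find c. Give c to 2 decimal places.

27.70

z = ln(S₂/S₁) / ln(A₂/A₁) = ln(83/26) / ln(16.7/0.85) = 1.1607 / 2.9779 = 0.3898
c = S₁ / A₁^z = 26 / 0.85^0.3898 = 26 / 0.9386 = 27.7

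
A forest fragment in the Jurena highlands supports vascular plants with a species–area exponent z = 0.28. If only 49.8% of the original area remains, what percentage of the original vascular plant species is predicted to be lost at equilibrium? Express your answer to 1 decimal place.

S_new/S_old = (A_new/A_old)^z = 0.498^0.28
= exp(0.28 × ln 0.498) = exp(0.28 × -0.6972) = exp(-0.1952) ≈ 0.8227
Fraction lost = 1 − 0.8227 = 0.1773

17.7%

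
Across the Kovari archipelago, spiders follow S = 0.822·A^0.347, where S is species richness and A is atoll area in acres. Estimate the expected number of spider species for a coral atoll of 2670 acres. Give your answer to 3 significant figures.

12.7

S = 0.822 × 2670^0.347 = 0.822 × 15.45 ≈ 12.7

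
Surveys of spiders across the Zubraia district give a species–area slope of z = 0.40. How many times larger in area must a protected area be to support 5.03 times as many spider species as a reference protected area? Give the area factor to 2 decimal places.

56.74

(A₂/A₁)^0.4 = 5.03, so A₂/A₁ = 5.03^(1/0.4) = 5.03^2.5
ln(A₂/A₁) = ln 5.03 / 0.4 = 1.6154 / 0.4 = 4.0385
A₂/A₁ = e^4.0385 ≈ 56.74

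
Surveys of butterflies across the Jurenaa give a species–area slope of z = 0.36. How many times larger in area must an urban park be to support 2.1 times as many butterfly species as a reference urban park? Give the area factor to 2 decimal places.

(A₂/A₁)^0.36 = 2.1, so A₂/A₁ = 2.1^(1/0.36) = 2.1^2.778
ln(A₂/A₁) = ln 2.1 / 0.36 = 0.7419 / 0.36 = 2.0609
A₂/A₁ = e^2.0609 ≈ 7.853

7.85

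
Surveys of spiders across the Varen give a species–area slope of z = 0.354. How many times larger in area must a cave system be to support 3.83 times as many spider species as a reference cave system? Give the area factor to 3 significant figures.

(A₂/A₁)^0.354 = 3.83, so A₂/A₁ = 3.83^(1/0.354) = 3.83^2.825
ln(A₂/A₁) = ln 3.83 / 0.354 = 1.3429 / 0.354 = 3.7934
A₂/A₁ = e^3.7934 ≈ 44.41

44.4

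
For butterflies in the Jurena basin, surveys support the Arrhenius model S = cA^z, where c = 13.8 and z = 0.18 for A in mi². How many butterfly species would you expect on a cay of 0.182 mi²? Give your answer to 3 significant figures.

S = 13.8 × 0.182^0.18
ln S = ln 13.8 + 0.18 × ln 0.182 = 2.6247 + 0.18 × -1.7037 = 2.3180
S = e^2.3180 ≈ 10.16

10.2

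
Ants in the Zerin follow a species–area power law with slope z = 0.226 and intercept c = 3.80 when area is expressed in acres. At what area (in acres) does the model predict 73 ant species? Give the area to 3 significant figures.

73 = 3.8 × A^0.226  ⇒  A^0.226 = 73/3.8 = 19.21
ln A = ln(19.21) / 0.226 = 2.9555 / 0.226 = 13.0772
A = e^13.0772 ≈ 477944 acres

478000 acres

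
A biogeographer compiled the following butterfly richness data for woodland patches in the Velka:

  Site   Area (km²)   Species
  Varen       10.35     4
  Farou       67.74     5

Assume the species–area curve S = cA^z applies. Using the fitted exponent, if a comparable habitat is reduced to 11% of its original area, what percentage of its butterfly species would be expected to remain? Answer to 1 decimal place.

z = ln(5/4) / ln(67.74/10.35) = 0.2231 / 1.8787 = 0.1188
S_new/S_old = (A_new/A_old)^z = 0.11^0.1188 = exp(0.1188 × -2.2073) = 0.7694

76.9%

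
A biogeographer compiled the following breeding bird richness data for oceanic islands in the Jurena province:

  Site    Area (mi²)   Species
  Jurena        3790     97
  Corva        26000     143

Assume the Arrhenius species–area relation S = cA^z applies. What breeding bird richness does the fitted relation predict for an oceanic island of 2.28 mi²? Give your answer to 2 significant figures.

22

z = ln(143/97) / ln(26000/3790) = 0.3881 / 1.9257 = 0.2016
c = 97 / 3790^0.2016 = 97 / 5.264 = 18.43
S₃ = 18.43 × 2.28^0.2016 = 18.43 × 1.181 ≈ 21.76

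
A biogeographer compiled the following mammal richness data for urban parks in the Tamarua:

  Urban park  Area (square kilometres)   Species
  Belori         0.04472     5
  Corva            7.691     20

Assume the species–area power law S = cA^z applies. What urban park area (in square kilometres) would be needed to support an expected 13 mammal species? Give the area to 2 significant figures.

1.6 square kilometres

z = ln(20/5) / ln(7.691/0.04472) = 1.3863 / 5.1474 = 0.2693
c = 5 / 0.04472^0.2693 = 5 / 0.4331 = 11.55
A = (13/11.55)^(1/0.2693) ⇒ ln A = ln(1.126)/0.2693 = 0.4405
A = e^0.4405 ≈ 1.554 square kilometres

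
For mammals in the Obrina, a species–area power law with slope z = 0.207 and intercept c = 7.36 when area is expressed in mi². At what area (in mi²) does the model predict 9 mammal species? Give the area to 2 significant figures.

2.6 mi²

9 = 7.36 × A^0.207  ⇒  A^0.207 = 9/7.36 = 1.223
ln A = ln(1.223) / 0.207 = 0.2012 / 0.207 = 0.9718
A = e^0.9718 ≈ 2.643 mi²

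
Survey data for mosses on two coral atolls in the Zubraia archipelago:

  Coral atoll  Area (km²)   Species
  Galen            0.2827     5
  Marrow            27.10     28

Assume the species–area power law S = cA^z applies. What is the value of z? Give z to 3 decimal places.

Taking logs: ln S = ln c + z ln A, so z = (ln S₂ − ln S₁)/(ln A₂ − ln A₁).
z = ln(28/5) / ln(27.1/0.2827) = ln(5.6) / ln(95.86) = 1.7228 / 4.5629 = 0.3776

0.378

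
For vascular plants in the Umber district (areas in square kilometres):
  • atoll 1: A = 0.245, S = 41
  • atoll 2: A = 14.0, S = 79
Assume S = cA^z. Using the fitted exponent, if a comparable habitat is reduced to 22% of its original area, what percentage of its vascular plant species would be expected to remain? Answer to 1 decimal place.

z = ln(79/41) / ln(14/0.245) = 0.6559 / 4.0456 = 0.1621
S_new/S_old = (A_new/A_old)^z = 0.22^0.1621 = exp(0.1621 × -1.5141) = 0.7823

78.2%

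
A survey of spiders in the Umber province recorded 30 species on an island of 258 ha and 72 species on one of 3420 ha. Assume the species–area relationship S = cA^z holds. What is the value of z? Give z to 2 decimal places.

0.34

Taking logs: ln S = ln c + z ln A, so z = (ln S₂ − ln S₁)/(ln A₂ − ln A₁).
z = ln(72/30) / ln(3420/258) = ln(2.4) / ln(13.26) = 0.8755 / 2.5844 = 0.3387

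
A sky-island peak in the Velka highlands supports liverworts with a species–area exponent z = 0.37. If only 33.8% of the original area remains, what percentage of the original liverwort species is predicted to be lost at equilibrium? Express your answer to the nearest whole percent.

33%

S_new/S_old = (A_new/A_old)^z = 0.338^0.37
= exp(0.37 × ln 0.338) = exp(0.37 × -1.0847) = exp(-0.4013) ≈ 0.6694
Fraction lost = 1 − 0.6694 = 0.3306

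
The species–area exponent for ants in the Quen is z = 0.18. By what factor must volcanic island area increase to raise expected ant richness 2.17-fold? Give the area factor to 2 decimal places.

74.00

(A₂/A₁)^0.18 = 2.17, so A₂/A₁ = 2.17^(1/0.18) = 2.17^5.556
ln(A₂/A₁) = ln 2.17 / 0.18 = 0.7747 / 0.18 = 4.3040
A₂/A₁ = e^4.3040 ≈ 74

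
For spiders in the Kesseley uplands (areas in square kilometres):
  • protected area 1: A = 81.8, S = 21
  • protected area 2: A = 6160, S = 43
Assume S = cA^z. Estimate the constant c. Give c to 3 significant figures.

z = ln(S₂/S₁) / ln(A₂/A₁) = ln(43/21) / ln(6160/81.8) = 0.7167 / 4.3216 = 0.1658
c = S₁ / A₁^z = 21 / 81.8^0.1658 = 21 / 2.076 = 10.12

10.1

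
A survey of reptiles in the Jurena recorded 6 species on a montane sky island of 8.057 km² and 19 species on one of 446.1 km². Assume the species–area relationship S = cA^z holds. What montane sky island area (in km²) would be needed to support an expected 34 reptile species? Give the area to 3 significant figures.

z = ln(19/6) / ln(446.1/8.057) = 1.1527 / 4.0140 = 0.2872
c = 6 / 8.057^0.2872 = 6 / 1.821 = 3.296
A = (34/3.296)^(1/0.2872) ⇒ ln A = ln(10.32)/0.2872 = 8.1270
A = e^8.1270 ≈ 3385 km²

3380 km²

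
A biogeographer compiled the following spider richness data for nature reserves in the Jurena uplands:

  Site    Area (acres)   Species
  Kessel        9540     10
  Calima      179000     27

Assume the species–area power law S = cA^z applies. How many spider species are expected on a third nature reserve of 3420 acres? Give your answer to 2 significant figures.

z = ln(27/10) / ln(179000/9540) = 0.9933 / 2.9319 = 0.3388
c = 10 / 9540^0.3388 = 10 / 22.29 = 0.4486
S₃ = 0.4486 × 3420^0.3388 = 0.4486 × 15.75 ≈ 7.064

7.1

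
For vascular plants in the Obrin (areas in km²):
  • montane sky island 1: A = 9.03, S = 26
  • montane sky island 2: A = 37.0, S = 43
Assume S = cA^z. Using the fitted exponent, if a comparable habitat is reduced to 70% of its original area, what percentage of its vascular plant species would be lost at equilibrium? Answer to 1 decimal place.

z = ln(43/26) / ln(37/9.03) = 0.5031 / 1.4104 = 0.3567
S_new/S_old = (A_new/A_old)^z = 0.7^0.3567 = exp(0.3567 × -0.3567) = 0.8805
Fraction lost = 1 − 0.8805 = 0.1195

11.9%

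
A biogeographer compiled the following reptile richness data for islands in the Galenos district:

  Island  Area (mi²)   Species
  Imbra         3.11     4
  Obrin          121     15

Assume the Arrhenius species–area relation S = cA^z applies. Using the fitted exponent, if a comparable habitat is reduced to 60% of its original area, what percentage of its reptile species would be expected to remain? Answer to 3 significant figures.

83.2%

z = ln(15/4) / ln(121/3.11) = 1.3218 / 3.6612 = 0.3610
S_new/S_old = (A_new/A_old)^z = 0.6^0.3610 = exp(0.3610 × -0.5108) = 0.8316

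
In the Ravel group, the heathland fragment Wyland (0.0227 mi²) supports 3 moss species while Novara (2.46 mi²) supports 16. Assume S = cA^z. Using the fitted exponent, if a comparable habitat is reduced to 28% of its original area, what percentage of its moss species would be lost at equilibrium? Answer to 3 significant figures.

z = ln(16/3) / ln(2.46/0.0227) = 1.6740 / 4.6856 = 0.3573
S_new/S_old = (A_new/A_old)^z = 0.28^0.3573 = exp(0.3573 × -1.2730) = 0.6346
Fraction lost = 1 − 0.6346 = 0.3654

36.5%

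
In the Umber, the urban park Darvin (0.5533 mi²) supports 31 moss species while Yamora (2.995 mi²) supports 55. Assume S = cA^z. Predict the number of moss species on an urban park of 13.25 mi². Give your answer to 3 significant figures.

z = ln(55/31) / ln(2.995/0.5533) = 0.5733 / 1.6888 = 0.3395
c = 31 / 0.5533^0.3395 = 31 / 0.818 = 37.9
S₃ = 37.9 × 13.25^0.3395 = 37.9 × 2.404 ≈ 91.12

91.1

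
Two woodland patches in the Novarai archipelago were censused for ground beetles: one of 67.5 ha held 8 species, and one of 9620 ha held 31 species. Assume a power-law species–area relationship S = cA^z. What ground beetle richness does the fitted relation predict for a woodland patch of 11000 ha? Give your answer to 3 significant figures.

32.2

z = ln(31/8) / ln(9620/67.5) = 1.3545 / 4.9595 = 0.2731
c = 8 / 67.5^0.2731 = 8 / 3.16 = 2.532
S₃ = 2.532 × 11000^0.2731 = 2.532 × 12.7 ≈ 32.16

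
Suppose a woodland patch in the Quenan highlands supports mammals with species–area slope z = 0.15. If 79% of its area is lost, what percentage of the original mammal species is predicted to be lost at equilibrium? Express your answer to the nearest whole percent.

21%

S_new/S_old = (A_new/A_old)^z = 0.21^0.15
= exp(0.15 × ln 0.21) = exp(0.15 × -1.5606) = exp(-0.2341) ≈ 0.7913
Fraction lost = 1 − 0.7913 = 0.2087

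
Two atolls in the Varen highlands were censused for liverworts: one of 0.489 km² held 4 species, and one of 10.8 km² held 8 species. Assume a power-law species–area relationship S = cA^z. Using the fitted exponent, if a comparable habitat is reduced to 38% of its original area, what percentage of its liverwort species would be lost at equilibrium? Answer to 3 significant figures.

z = ln(8/4) / ln(10.8/0.489) = 0.6931 / 3.0949 = 0.2240
S_new/S_old = (A_new/A_old)^z = 0.38^0.2240 = exp(0.2240 × -0.9676) = 0.8052
Fraction lost = 1 − 0.8052 = 0.1948

19.5%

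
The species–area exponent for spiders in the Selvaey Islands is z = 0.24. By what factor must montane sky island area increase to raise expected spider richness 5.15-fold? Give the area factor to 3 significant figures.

924

(A₂/A₁)^0.24 = 5.15, so A₂/A₁ = 5.15^(1/0.24) = 5.15^4.167
ln(A₂/A₁) = ln 5.15 / 0.24 = 1.6390 / 0.24 = 6.8292
A₂/A₁ = e^6.8292 ≈ 924.4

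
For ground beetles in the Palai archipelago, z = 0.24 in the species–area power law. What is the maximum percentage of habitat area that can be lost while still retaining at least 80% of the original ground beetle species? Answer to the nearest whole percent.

Need (A_new/A_old)^0.24 = 0.8, so A_new/A_old = 0.8^(1/0.24) = 0.8^4.167
ln(A_new/A_old) = ln 0.8 / 0.24 = -0.2231 / 0.24 = -0.9298
A_new/A_old = e^-0.9298 ≈ 0.3946
Fraction that can be lost = 1 − 0.3946 = 0.6054

61%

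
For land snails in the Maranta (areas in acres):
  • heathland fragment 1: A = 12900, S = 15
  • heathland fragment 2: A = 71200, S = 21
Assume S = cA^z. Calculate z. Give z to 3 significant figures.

0.197

Taking logs: ln S = ln c + z ln A, so z = (ln S₂ − ln S₁)/(ln A₂ − ln A₁).
z = ln(21/15) / ln(71200/12900) = ln(1.4) / ln(5.519) = 0.3365 / 1.7083 = 0.1970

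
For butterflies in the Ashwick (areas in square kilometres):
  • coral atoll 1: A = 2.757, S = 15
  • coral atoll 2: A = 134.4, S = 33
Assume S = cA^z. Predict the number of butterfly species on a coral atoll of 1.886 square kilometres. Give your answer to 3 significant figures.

13.9

z = ln(33/15) / ln(134.4/2.757) = 0.7885 / 3.8867 = 0.2029
c = 15 / 2.757^0.2029 = 15 / 1.228 = 12.21
S₃ = 12.21 × 1.886^0.2029 = 12.21 × 1.137 ≈ 13.89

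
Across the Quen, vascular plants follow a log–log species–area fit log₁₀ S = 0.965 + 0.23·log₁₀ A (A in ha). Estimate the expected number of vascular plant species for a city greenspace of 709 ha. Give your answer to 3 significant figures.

S = 9.226 × 709^0.23 = 9.226 × 4.525 ≈ 41.75

41.7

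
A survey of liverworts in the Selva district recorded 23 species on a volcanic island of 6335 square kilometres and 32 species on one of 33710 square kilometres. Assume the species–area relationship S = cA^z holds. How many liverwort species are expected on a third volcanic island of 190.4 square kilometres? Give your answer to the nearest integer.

12

z = ln(32/23) / ln(33710/6335) = 0.3302 / 1.6717 = 0.1975
c = 23 / 6335^0.1975 = 23 / 5.637 = 4.08
S₃ = 4.08 × 190.4^0.1975 = 4.08 × 2.821 ≈ 11.51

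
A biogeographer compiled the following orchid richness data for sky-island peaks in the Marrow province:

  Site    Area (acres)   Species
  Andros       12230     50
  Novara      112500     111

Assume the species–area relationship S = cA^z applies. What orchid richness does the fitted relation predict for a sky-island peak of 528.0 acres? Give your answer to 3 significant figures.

16.2

z = ln(111/50) / ln(112500/12230) = 0.7975 / 2.2191 = 0.3594
c = 50 / 12230^0.3594 = 50 / 29.44 = 1.698
S₃ = 1.698 × 528^0.3594 = 1.698 × 9.517 ≈ 16.16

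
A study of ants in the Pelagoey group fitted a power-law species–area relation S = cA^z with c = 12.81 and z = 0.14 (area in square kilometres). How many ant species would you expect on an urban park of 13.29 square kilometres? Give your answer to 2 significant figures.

18

S = 12.81 × 13.29^0.14 = 12.81 × 1.436 ≈ 18.4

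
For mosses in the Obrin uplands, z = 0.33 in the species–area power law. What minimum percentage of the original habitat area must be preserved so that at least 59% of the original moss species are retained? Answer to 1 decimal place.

20.2%

Need (A_new/A_old)^0.33 = 0.59, so A_new/A_old = 0.59^(1/0.33) = 0.59^3.03
ln(A_new/A_old) = ln 0.59 / 0.33 = -0.5276 / 0.33 = -1.5989
A_new/A_old = e^-1.5989 ≈ 0.2021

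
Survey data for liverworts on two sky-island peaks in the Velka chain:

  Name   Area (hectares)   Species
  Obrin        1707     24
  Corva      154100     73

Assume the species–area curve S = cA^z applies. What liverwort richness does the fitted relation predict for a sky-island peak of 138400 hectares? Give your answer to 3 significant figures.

71.1

z = ln(73/24) / ln(154100/1707) = 1.1124 / 4.5029 = 0.2470
c = 24 / 1707^0.2470 = 24 / 6.288 = 3.817
S₃ = 3.817 × 138400^0.2470 = 3.817 × 18.62 ≈ 71.09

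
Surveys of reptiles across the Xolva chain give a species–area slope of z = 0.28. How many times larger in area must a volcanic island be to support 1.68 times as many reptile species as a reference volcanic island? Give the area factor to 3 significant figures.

(A₂/A₁)^0.28 = 1.68, so A₂/A₁ = 1.68^(1/0.28) = 1.68^3.571
ln(A₂/A₁) = ln 1.68 / 0.28 = 0.5188 / 0.28 = 1.8528
A₂/A₁ = e^1.8528 ≈ 6.378

6.38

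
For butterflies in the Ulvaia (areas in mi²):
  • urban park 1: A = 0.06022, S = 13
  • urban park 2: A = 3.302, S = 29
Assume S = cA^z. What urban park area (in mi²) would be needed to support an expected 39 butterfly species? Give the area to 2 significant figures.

z = ln(29/13) / ln(3.302/0.06022) = 0.8023 / 4.0043 = 0.2004
c = 13 / 0.06022^0.2004 = 13 / 0.5695 = 22.83
A = (39/22.83)^(1/0.2004) ⇒ ln A = ln(1.709)/0.2004 = 2.6731
A = e^2.6731 ≈ 14.48 mi²

14 mi²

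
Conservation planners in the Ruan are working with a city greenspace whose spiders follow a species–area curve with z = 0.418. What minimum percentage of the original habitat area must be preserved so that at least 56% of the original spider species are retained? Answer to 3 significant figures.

Need (A_new/A_old)^0.418 = 0.56, so A_new/A_old = 0.56^(1/0.418) = 0.56^2.392
ln(A_new/A_old) = ln 0.56 / 0.418 = -0.5798 / 0.418 = -1.3871
A_new/A_old = e^-1.3871 ≈ 0.2498

25.0%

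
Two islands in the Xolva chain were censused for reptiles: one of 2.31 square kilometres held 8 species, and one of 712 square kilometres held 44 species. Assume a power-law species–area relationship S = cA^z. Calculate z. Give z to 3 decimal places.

0.297

Taking logs: ln S = ln c + z ln A, so z = (ln S₂ − ln S₁)/(ln A₂ − ln A₁).
z = ln(44/8) / ln(712/2.31) = ln(5.5) / ln(308.2) = 1.7047 / 5.7308 = 0.2975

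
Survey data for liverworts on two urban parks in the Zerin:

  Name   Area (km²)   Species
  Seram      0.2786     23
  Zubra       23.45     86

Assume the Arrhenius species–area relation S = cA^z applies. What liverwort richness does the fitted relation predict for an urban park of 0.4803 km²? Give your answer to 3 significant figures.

z = ln(86/23) / ln(23.45/0.2786) = 1.3189 / 4.4328 = 0.2975
c = 23 / 0.2786^0.2975 = 23 / 0.6837 = 33.64
S₃ = 33.64 × 0.4803^0.2975 = 33.64 × 0.804 ≈ 27.05

27.0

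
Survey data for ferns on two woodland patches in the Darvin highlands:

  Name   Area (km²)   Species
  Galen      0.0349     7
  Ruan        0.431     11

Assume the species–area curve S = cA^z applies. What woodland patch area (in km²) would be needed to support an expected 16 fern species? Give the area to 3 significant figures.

3.46 km²

z = ln(11/7) / ln(0.431/0.0349) = 0.4520 / 2.5136 = 0.1798
c = 7 / 0.0349^0.1798 = 7 / 0.547 = 12.8
A = (16/12.8)^(1/0.1798) ⇒ ln A = ln(1.25)/0.1798 = 1.2421
A = e^1.2421 ≈ 3.463 km²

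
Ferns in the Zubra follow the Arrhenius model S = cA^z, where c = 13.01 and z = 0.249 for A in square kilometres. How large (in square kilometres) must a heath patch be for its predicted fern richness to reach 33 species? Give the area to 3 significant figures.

42.0 square kilometres

33 = 13.01 × A^0.249  ⇒  A^0.249 = 33/13.01 = 2.537
ln A = ln(2.537) / 0.249 = 0.9308 / 0.249 = 3.7381
A = e^3.7381 ≈ 42.02 square kilometres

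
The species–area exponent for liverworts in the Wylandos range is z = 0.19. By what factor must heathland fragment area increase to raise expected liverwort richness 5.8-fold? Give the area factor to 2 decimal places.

10424.18

(A₂/A₁)^0.19 = 5.8, so A₂/A₁ = 5.8^(1/0.19) = 5.8^5.263
ln(A₂/A₁) = ln 5.8 / 0.19 = 1.7579 / 0.19 = 9.2519
A₂/A₁ = e^9.2519 ≈ 10424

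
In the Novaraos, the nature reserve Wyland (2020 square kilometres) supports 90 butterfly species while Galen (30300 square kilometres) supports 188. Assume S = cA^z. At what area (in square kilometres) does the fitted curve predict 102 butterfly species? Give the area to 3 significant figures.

z = ln(188/90) / ln(30300/2020) = 0.7366 / 2.7081 = 0.2720
c = 90 / 2020^0.2720 = 90 / 7.927 = 11.35
A = (102/11.35)^(1/0.2720) ⇒ ln A = ln(8.984)/0.2720 = 8.0710
A = e^8.0710 ≈ 3200 square kilometres

3200 square kilometres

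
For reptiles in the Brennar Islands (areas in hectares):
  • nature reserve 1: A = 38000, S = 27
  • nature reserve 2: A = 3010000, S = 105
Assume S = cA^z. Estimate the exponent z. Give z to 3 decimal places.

Taking logs: ln S = ln c + z ln A, so z = (ln S₂ − ln S₁)/(ln A₂ − ln A₁).
z = ln(105/27) / ln(3010000/38000) = ln(3.889) / ln(79.21) = 1.3581 / 4.3721 = 0.3106

0.311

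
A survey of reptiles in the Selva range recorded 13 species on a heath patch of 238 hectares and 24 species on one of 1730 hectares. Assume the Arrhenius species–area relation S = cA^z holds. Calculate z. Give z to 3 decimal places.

Taking logs: ln S = ln c + z ln A, so z = (ln S₂ − ln S₁)/(ln A₂ − ln A₁).
z = ln(24/13) / ln(1730/238) = ln(1.846) / ln(7.269) = 0.6131 / 1.9836 = 0.3091

0.309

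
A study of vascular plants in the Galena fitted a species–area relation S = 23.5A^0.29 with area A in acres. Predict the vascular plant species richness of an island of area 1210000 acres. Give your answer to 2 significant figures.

S = 23.5 × 1210000^0.29 = 23.5 × 58.08 ≈ 1365

1400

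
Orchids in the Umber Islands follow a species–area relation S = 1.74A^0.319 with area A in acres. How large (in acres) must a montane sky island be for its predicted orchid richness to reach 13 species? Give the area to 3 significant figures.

547 acres

13 = 1.74 × A^0.319  ⇒  A^0.319 = 13/1.74 = 7.471
ln A = ln(7.471) / 0.319 = 2.0111 / 0.319 = 6.3043
A = e^6.3043 ≈ 546.9 acres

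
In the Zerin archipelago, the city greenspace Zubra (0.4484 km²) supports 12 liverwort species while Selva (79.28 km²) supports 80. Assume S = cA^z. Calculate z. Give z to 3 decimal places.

Taking logs: ln S = ln c + z ln A, so z = (ln S₂ − ln S₁)/(ln A₂ − ln A₁).
z = ln(80/12) / ln(79.28/0.4484) = ln(6.667) / ln(176.8) = 1.8971 / 5.1751 = 0.3666

0.367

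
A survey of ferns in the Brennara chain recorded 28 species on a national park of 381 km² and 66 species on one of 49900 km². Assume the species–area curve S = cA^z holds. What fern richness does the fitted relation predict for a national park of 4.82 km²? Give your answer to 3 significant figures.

13.0

z = ln(66/28) / ln(49900/381) = 0.8575 / 4.8750 = 0.1759
c = 28 / 381^0.1759 = 28 / 2.844 = 9.845
S₃ = 9.845 × 4.82^0.1759 = 9.845 × 1.319 ≈ 12.98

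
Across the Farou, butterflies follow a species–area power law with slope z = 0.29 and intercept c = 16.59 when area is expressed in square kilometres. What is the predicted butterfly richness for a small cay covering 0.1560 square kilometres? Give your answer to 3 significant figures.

9.68

S = 16.59 × 0.156^0.29
ln S = ln 16.59 + 0.29 × ln 0.156 = 2.8088 + 0.29 × -1.8579 = 2.2700
S = e^2.2700 ≈ 9.679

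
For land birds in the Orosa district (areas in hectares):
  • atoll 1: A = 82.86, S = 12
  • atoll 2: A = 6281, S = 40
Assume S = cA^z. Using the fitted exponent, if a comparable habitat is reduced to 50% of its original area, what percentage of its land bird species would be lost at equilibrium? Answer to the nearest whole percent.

z = ln(40/12) / ln(6281/82.86) = 1.2040 / 4.3281 = 0.2782
S_new/S_old = (A_new/A_old)^z = 0.5^0.2782 = exp(0.2782 × -0.6931) = 0.8246
Fraction lost = 1 − 0.8246 = 0.1754

18%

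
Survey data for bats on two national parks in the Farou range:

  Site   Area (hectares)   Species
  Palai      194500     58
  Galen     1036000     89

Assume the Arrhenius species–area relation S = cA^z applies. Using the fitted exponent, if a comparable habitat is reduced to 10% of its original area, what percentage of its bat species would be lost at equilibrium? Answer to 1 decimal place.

z = ln(89/58) / ln(1036000/194500) = 0.4282 / 1.6727 = 0.2560
S_new/S_old = (A_new/A_old)^z = 0.1^0.2560 = exp(0.2560 × -2.3026) = 0.5546
Fraction lost = 1 − 0.5546 = 0.4454

44.5%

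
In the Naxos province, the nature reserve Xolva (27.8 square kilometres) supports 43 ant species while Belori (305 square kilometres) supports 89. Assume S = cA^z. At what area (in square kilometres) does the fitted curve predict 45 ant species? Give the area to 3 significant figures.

32.3 square kilometres

z = ln(89/43) / ln(305/27.8) = 0.7274 / 2.3953 = 0.3037
c = 43 / 27.8^0.3037 = 43 / 2.745 = 15.66
A = (45/15.66)^(1/0.3037) ⇒ ln A = ln(2.873)/0.3037 = 3.4747
A = e^3.4747 ≈ 32.29 square kilometres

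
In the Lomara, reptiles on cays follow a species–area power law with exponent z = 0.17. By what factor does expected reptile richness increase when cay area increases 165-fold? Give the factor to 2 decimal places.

S₂/S₁ = (A₂/A₁)^z = 165^0.17
ln(S₂/S₁) = 0.17 × ln 165 = 0.17 × 5.1059 = 0.8680
S₂/S₁ = e^0.8680 ≈ 2.382

2.38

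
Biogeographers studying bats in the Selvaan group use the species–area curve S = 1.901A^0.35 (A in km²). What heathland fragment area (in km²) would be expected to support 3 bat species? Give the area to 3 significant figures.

3.68 km²

3 = 1.901 × A^0.35  ⇒  A^0.35 = 3/1.901 = 1.578
ln A = ln(1.578) / 0.35 = 0.4562 / 0.35 = 1.3035
A = e^1.3035 ≈ 3.682 km²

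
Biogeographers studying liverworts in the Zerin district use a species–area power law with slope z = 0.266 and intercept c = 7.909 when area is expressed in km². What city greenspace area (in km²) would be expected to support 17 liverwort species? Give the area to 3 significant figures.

17.8 km²

17 = 7.909 × A^0.266  ⇒  A^0.266 = 17/7.909 = 2.149
ln A = ln(2.149) / 0.266 = 0.7652 / 0.266 = 2.8767
A = e^2.8767 ≈ 17.76 km²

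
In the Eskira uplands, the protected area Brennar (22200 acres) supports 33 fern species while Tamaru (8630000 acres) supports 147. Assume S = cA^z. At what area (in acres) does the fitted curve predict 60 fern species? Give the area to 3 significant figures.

z = ln(147/33) / ln(8630000/22200) = 1.4939 / 5.9629 = 0.2505
c = 33 / 22200^0.2505 = 33 / 12.27 = 2.689
A = (60/2.689)^(1/0.2505) ⇒ ln A = ln(22.31)/0.2505 = 12.3941
A = e^12.3941 ≈ 241368 acres

241000 acres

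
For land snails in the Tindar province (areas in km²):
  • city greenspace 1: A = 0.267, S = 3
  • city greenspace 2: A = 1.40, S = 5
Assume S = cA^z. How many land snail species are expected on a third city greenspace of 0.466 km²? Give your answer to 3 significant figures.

z = ln(5/3) / ln(1.4/0.267) = 0.5108 / 1.6570 = 0.3083
c = 3 / 0.267^0.3083 = 3 / 0.6656 = 4.507
S₃ = 4.507 × 0.466^0.3083 = 4.507 × 0.7903 ≈ 3.562

3.56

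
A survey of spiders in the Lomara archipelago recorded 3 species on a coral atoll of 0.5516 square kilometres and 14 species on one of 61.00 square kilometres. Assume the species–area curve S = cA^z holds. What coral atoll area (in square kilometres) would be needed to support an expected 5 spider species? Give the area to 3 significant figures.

2.63 square kilometres

z = ln(14/3) / ln(61/0.5516) = 1.5404 / 4.7058 = 0.3273
c = 3 / 0.5516^0.3273 = 3 / 0.823 = 3.645
A = (5/3.645)^(1/0.3273) ⇒ ln A = ln(1.372)/0.3273 = 0.9656
A = e^0.9656 ≈ 2.626 square kilometres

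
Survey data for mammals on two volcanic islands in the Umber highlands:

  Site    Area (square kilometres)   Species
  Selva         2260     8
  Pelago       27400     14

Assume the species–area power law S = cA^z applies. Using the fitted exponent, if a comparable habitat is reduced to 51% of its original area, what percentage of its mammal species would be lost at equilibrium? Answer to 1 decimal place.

14.0%

z = ln(14/8) / ln(27400/2260) = 0.5596 / 2.4952 = 0.2243
S_new/S_old = (A_new/A_old)^z = 0.51^0.2243 = exp(0.2243 × -0.6733) = 0.8598
Fraction lost = 1 − 0.8598 = 0.1402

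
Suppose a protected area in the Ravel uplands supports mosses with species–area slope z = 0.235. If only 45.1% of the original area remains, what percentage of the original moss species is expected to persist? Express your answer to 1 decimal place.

82.9%

S_new/S_old = (A_new/A_old)^z = 0.451^0.235
= exp(0.235 × ln 0.451) = exp(0.235 × -0.7963) = exp(-0.1871) ≈ 0.8293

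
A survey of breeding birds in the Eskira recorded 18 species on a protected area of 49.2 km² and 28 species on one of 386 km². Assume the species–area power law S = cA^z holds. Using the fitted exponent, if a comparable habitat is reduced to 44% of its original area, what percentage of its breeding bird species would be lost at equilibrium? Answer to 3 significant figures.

z = ln(28/18) / ln(386/49.2) = 0.4418 / 2.0599 = 0.2145
S_new/S_old = (A_new/A_old)^z = 0.44^0.2145 = exp(0.2145 × -0.8210) = 0.8385
Fraction lost = 1 − 0.8385 = 0.1615

16.1%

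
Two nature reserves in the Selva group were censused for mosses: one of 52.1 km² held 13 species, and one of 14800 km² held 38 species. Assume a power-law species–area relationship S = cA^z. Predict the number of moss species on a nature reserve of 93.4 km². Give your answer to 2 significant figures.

15

z = ln(38/13) / ln(14800/52.1) = 1.0726 / 5.6492 = 0.1899
c = 13 / 52.1^0.1899 = 13 / 2.118 = 6.137
S₃ = 6.137 × 93.4^0.1899 = 6.137 × 2.367 ≈ 14.52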